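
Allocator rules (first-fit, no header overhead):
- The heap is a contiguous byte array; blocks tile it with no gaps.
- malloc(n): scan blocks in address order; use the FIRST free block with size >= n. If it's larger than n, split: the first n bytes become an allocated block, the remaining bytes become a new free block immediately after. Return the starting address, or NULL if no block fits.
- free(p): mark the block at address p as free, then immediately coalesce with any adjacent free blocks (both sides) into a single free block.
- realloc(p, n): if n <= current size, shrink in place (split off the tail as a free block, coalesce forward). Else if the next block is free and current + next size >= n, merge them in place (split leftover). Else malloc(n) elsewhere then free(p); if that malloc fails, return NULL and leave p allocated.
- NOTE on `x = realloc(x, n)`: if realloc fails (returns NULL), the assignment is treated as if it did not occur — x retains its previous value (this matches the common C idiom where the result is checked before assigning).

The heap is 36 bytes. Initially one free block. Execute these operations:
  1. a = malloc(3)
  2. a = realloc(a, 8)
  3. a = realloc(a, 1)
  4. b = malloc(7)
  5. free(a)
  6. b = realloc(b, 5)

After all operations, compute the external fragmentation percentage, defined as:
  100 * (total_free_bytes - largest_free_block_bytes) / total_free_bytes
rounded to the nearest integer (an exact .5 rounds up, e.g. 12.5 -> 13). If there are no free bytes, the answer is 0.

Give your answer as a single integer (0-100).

Op 1: a = malloc(3) -> a = 0; heap: [0-2 ALLOC][3-35 FREE]
Op 2: a = realloc(a, 8) -> a = 0; heap: [0-7 ALLOC][8-35 FREE]
Op 3: a = realloc(a, 1) -> a = 0; heap: [0-0 ALLOC][1-35 FREE]
Op 4: b = malloc(7) -> b = 1; heap: [0-0 ALLOC][1-7 ALLOC][8-35 FREE]
Op 5: free(a) -> (freed a); heap: [0-0 FREE][1-7 ALLOC][8-35 FREE]
Op 6: b = realloc(b, 5) -> b = 1; heap: [0-0 FREE][1-5 ALLOC][6-35 FREE]
Free blocks: [1 30] total_free=31 largest=30 -> 100*(31-30)/31 = 100/31 ≈ 3.226 -> rounds to 3

Answer: 3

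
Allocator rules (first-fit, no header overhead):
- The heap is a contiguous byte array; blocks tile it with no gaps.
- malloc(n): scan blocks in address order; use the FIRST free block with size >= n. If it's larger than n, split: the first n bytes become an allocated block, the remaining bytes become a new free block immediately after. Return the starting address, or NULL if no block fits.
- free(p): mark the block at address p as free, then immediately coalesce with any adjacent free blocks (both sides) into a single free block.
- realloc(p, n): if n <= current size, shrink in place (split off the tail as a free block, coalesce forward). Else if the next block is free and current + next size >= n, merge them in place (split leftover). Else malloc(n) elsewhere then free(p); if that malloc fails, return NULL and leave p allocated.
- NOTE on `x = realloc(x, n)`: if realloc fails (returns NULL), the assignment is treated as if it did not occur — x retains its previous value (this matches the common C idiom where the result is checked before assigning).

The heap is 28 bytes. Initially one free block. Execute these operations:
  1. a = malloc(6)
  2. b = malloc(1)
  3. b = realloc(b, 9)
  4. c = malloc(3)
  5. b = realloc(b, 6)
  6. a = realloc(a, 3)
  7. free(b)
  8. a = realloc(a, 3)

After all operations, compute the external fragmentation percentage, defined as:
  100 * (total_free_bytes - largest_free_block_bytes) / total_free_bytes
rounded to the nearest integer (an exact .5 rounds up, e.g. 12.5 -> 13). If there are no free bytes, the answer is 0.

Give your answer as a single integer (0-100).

Answer: 45

Derivation:
Op 1: a = malloc(6) -> a = 0; heap: [0-5 ALLOC][6-27 FREE]
Op 2: b = malloc(1) -> b = 6; heap: [0-5 ALLOC][6-6 ALLOC][7-27 FREE]
Op 3: b = realloc(b, 9) -> b = 6; heap: [0-5 ALLOC][6-14 ALLOC][15-27 FREE]
Op 4: c = malloc(3) -> c = 15; heap: [0-5 ALLOC][6-14 ALLOC][15-17 ALLOC][18-27 FREE]
Op 5: b = realloc(b, 6) -> b = 6; heap: [0-5 ALLOC][6-11 ALLOC][12-14 FREE][15-17 ALLOC][18-27 FREE]
Op 6: a = realloc(a, 3) -> a = 0; heap: [0-2 ALLOC][3-5 FREE][6-11 ALLOC][12-14 FREE][15-17 ALLOC][18-27 FREE]
Op 7: free(b) -> (freed b); heap: [0-2 ALLOC][3-14 FREE][15-17 ALLOC][18-27 FREE]
Op 8: a = realloc(a, 3) -> a = 0; heap: [0-2 ALLOC][3-14 FREE][15-17 ALLOC][18-27 FREE]
Free blocks: [12 10] total_free=22 largest=12 -> 100*(22-12)/22 = 1000/22 ≈ 45.455 -> rounds to 45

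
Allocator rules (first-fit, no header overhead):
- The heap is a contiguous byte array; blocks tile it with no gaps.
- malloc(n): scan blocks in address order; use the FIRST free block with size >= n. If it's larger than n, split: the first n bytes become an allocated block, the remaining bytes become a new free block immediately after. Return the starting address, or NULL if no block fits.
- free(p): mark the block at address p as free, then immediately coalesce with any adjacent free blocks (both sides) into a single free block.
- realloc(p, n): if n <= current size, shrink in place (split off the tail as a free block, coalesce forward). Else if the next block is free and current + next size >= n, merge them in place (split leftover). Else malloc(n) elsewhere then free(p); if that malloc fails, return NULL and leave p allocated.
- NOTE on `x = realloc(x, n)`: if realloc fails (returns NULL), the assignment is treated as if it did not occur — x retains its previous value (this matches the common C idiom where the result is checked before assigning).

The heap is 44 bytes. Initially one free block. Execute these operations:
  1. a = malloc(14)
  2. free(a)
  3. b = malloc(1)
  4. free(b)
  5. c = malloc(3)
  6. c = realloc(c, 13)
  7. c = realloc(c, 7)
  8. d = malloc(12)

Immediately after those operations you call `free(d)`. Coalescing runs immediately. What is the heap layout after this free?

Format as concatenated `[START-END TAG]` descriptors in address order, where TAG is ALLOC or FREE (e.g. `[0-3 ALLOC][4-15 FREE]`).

Op 1: a = malloc(14) -> a = 0; heap: [0-13 ALLOC][14-43 FREE]
Op 2: free(a) -> (freed a); heap: [0-43 FREE]
Op 3: b = malloc(1) -> b = 0; heap: [0-0 ALLOC][1-43 FREE]
Op 4: free(b) -> (freed b); heap: [0-43 FREE]
Op 5: c = malloc(3) -> c = 0; heap: [0-2 ALLOC][3-43 FREE]
Op 6: c = realloc(c, 13) -> c = 0; heap: [0-12 ALLOC][13-43 FREE]
Op 7: c = realloc(c, 7) -> c = 0; heap: [0-6 ALLOC][7-43 FREE]
Op 8: d = malloc(12) -> d = 7; heap: [0-6 ALLOC][7-18 ALLOC][19-43 FREE]
free(d): d = 7 -> block [7-18 ALLOC]; mark free, coalesce with adjacent free neighbors -> [0-6 ALLOC][7-43 FREE]

Answer: [0-6 ALLOC][7-43 FREE]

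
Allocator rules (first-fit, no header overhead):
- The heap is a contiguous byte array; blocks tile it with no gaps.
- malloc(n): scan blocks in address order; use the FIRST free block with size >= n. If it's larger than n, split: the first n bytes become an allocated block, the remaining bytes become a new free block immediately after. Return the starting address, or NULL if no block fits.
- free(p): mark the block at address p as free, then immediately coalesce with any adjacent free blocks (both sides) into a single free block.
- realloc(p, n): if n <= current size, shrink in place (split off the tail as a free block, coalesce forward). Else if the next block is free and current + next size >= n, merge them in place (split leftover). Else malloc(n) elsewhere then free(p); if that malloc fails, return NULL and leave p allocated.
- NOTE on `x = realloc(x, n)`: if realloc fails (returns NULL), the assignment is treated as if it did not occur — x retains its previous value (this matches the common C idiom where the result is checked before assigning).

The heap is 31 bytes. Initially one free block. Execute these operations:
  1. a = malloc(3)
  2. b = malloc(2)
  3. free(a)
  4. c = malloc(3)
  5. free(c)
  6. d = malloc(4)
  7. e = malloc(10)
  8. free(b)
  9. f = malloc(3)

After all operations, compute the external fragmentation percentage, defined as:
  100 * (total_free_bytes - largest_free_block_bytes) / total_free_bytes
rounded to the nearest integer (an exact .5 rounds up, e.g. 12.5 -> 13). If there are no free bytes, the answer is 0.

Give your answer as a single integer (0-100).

Op 1: a = malloc(3) -> a = 0; heap: [0-2 ALLOC][3-30 FREE]
Op 2: b = malloc(2) -> b = 3; heap: [0-2 ALLOC][3-4 ALLOC][5-30 FREE]
Op 3: free(a) -> (freed a); heap: [0-2 FREE][3-4 ALLOC][5-30 FREE]
Op 4: c = malloc(3) -> c = 0; heap: [0-2 ALLOC][3-4 ALLOC][5-30 FREE]
Op 5: free(c) -> (freed c); heap: [0-2 FREE][3-4 ALLOC][5-30 FREE]
Op 6: d = malloc(4) -> d = 5; heap: [0-2 FREE][3-4 ALLOC][5-8 ALLOC][9-30 FREE]
Op 7: e = malloc(10) -> e = 9; heap: [0-2 FREE][3-4 ALLOC][5-8 ALLOC][9-18 ALLOC][19-30 FREE]
Op 8: free(b) -> (freed b); heap: [0-4 FREE][5-8 ALLOC][9-18 ALLOC][19-30 FREE]
Op 9: f = malloc(3) -> f = 0; heap: [0-2 ALLOC][3-4 FREE][5-8 ALLOC][9-18 ALLOC][19-30 FREE]
Free blocks: [2 12] total_free=14 largest=12 -> 100*(14-12)/14 = 200/14 ≈ 14.286 -> rounds to 14

Answer: 14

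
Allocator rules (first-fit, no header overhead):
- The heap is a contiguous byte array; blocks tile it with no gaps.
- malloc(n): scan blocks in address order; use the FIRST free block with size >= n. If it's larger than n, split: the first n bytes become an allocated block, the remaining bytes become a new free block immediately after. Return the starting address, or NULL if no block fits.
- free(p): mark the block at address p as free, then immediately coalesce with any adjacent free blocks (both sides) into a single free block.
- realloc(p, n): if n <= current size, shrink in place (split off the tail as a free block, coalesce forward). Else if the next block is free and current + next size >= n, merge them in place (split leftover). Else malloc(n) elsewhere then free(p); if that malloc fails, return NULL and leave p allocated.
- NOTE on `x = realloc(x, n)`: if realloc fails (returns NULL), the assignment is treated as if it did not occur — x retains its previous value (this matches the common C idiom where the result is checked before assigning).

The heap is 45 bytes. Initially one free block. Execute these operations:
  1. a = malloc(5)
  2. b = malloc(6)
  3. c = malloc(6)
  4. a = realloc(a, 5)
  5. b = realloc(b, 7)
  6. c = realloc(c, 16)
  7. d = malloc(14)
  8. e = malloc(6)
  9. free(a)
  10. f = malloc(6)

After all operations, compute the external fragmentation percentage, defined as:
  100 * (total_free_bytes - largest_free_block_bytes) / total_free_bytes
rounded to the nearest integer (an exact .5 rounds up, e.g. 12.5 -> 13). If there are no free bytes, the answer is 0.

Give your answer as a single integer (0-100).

Op 1: a = malloc(5) -> a = 0; heap: [0-4 ALLOC][5-44 FREE]
Op 2: b = malloc(6) -> b = 5; heap: [0-4 ALLOC][5-10 ALLOC][11-44 FREE]
Op 3: c = malloc(6) -> c = 11; heap: [0-4 ALLOC][5-10 ALLOC][11-16 ALLOC][17-44 FREE]
Op 4: a = realloc(a, 5) -> a = 0; heap: [0-4 ALLOC][5-10 ALLOC][11-16 ALLOC][17-44 FREE]
Op 5: b = realloc(b, 7) -> b = 17; heap: [0-4 ALLOC][5-10 FREE][11-16 ALLOC][17-23 ALLOC][24-44 FREE]
Op 6: c = realloc(c, 16) -> c = 24; heap: [0-4 ALLOC][5-16 FREE][17-23 ALLOC][24-39 ALLOC][40-44 FREE]
Op 7: d = malloc(14) -> d = NULL; heap: [0-4 ALLOC][5-16 FREE][17-23 ALLOC][24-39 ALLOC][40-44 FREE]
Op 8: e = malloc(6) -> e = 5; heap: [0-4 ALLOC][5-10 ALLOC][11-16 FREE][17-23 ALLOC][24-39 ALLOC][40-44 FREE]
Op 9: free(a) -> (freed a); heap: [0-4 FREE][5-10 ALLOC][11-16 FREE][17-23 ALLOC][24-39 ALLOC][40-44 FREE]
Op 10: f = malloc(6) -> f = 11; heap: [0-4 FREE][5-10 ALLOC][11-16 ALLOC][17-23 ALLOC][24-39 ALLOC][40-44 FREE]
Free blocks: [5 5] total_free=10 largest=5 -> 100*(10-5)/10 = 500/10 = 50

Answer: 50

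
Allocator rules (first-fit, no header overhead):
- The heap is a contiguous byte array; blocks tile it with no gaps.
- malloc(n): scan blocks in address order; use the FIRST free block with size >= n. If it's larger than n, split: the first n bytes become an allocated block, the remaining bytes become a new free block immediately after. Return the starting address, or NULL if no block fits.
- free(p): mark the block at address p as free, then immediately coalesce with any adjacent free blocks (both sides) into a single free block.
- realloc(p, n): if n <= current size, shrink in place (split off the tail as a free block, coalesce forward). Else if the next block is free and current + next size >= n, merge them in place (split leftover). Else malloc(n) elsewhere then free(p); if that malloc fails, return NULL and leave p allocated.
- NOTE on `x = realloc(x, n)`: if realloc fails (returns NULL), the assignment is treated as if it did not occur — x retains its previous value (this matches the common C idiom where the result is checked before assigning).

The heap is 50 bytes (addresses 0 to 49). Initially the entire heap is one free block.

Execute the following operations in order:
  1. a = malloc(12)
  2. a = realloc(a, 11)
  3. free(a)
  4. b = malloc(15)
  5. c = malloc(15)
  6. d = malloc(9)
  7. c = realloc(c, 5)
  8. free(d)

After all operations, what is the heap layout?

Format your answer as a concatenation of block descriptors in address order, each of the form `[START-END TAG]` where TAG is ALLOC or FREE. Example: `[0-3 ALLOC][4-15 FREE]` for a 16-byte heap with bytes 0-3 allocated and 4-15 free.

Op 1: a = malloc(12) -> a = 0; heap: [0-11 ALLOC][12-49 FREE]
Op 2: a = realloc(a, 11) -> a = 0; heap: [0-10 ALLOC][11-49 FREE]
Op 3: free(a) -> (freed a); heap: [0-49 FREE]
Op 4: b = malloc(15) -> b = 0; heap: [0-14 ALLOC][15-49 FREE]
Op 5: c = malloc(15) -> c = 15; heap: [0-14 ALLOC][15-29 ALLOC][30-49 FREE]
Op 6: d = malloc(9) -> d = 30; heap: [0-14 ALLOC][15-29 ALLOC][30-38 ALLOC][39-49 FREE]
Op 7: c = realloc(c, 5) -> c = 15; heap: [0-14 ALLOC][15-19 ALLOC][20-29 FREE][30-38 ALLOC][39-49 FREE]
Op 8: free(d) -> (freed d); heap: [0-14 ALLOC][15-19 ALLOC][20-49 FREE]

Answer: [0-14 ALLOC][15-19 ALLOC][20-49 FREE]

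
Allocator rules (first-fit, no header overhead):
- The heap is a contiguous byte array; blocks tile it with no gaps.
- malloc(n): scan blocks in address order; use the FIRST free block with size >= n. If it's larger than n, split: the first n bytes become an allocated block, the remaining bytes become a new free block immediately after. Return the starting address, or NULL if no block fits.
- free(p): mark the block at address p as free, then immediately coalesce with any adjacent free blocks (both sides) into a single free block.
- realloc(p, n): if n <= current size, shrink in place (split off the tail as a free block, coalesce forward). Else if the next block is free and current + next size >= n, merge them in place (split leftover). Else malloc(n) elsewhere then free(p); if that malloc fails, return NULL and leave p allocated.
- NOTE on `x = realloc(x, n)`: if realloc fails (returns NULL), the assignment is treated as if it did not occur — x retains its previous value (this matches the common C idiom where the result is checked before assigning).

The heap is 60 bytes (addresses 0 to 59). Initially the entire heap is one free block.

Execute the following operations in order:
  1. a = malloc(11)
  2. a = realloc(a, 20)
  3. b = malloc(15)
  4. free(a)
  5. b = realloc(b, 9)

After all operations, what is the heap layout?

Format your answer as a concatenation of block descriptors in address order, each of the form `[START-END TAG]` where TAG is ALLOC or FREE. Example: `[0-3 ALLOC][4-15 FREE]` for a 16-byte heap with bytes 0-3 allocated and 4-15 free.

Op 1: a = malloc(11) -> a = 0; heap: [0-10 ALLOC][11-59 FREE]
Op 2: a = realloc(a, 20) -> a = 0; heap: [0-19 ALLOC][20-59 FREE]
Op 3: b = malloc(15) -> b = 20; heap: [0-19 ALLOC][20-34 ALLOC][35-59 FREE]
Op 4: free(a) -> (freed a); heap: [0-19 FREE][20-34 ALLOC][35-59 FREE]
Op 5: b = realloc(b, 9) -> b = 20; heap: [0-19 FREE][20-28 ALLOC][29-59 FREE]

Answer: [0-19 FREE][20-28 ALLOC][29-59 FREE]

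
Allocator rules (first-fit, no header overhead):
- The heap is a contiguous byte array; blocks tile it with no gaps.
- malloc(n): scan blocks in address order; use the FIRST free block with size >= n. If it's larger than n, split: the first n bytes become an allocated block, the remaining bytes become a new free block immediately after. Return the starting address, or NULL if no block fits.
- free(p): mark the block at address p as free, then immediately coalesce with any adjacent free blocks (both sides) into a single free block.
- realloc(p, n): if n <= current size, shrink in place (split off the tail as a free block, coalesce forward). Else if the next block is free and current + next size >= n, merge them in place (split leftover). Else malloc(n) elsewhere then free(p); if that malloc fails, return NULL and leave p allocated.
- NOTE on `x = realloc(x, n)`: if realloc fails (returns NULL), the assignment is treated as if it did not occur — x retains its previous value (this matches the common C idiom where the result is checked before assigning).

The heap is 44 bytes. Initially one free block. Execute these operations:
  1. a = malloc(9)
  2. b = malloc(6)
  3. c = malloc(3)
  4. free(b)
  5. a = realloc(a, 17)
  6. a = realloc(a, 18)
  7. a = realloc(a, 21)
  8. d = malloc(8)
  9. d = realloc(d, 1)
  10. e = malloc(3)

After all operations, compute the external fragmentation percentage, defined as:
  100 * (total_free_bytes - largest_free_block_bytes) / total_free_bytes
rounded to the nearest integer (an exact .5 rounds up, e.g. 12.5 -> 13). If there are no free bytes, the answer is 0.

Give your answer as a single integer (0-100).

Answer: 31

Derivation:
Op 1: a = malloc(9) -> a = 0; heap: [0-8 ALLOC][9-43 FREE]
Op 2: b = malloc(6) -> b = 9; heap: [0-8 ALLOC][9-14 ALLOC][15-43 FREE]
Op 3: c = malloc(3) -> c = 15; heap: [0-8 ALLOC][9-14 ALLOC][15-17 ALLOC][18-43 FREE]
Op 4: free(b) -> (freed b); heap: [0-8 ALLOC][9-14 FREE][15-17 ALLOC][18-43 FREE]
Op 5: a = realloc(a, 17) -> a = 18; heap: [0-14 FREE][15-17 ALLOC][18-34 ALLOC][35-43 FREE]
Op 6: a = realloc(a, 18) -> a = 18; heap: [0-14 FREE][15-17 ALLOC][18-35 ALLOC][36-43 FREE]
Op 7: a = realloc(a, 21) -> a = 18; heap: [0-14 FREE][15-17 ALLOC][18-38 ALLOC][39-43 FREE]
Op 8: d = malloc(8) -> d = 0; heap: [0-7 ALLOC][8-14 FREE][15-17 ALLOC][18-38 ALLOC][39-43 FREE]
Op 9: d = realloc(d, 1) -> d = 0; heap: [0-0 ALLOC][1-14 FREE][15-17 ALLOC][18-38 ALLOC][39-43 FREE]
Op 10: e = malloc(3) -> e = 1; heap: [0-0 ALLOC][1-3 ALLOC][4-14 FREE][15-17 ALLOC][18-38 ALLOC][39-43 FREE]
Free blocks: [11 5] total_free=16 largest=11 -> 100*(16-11)/16 = 500/16 = 31.25 -> rounds to 31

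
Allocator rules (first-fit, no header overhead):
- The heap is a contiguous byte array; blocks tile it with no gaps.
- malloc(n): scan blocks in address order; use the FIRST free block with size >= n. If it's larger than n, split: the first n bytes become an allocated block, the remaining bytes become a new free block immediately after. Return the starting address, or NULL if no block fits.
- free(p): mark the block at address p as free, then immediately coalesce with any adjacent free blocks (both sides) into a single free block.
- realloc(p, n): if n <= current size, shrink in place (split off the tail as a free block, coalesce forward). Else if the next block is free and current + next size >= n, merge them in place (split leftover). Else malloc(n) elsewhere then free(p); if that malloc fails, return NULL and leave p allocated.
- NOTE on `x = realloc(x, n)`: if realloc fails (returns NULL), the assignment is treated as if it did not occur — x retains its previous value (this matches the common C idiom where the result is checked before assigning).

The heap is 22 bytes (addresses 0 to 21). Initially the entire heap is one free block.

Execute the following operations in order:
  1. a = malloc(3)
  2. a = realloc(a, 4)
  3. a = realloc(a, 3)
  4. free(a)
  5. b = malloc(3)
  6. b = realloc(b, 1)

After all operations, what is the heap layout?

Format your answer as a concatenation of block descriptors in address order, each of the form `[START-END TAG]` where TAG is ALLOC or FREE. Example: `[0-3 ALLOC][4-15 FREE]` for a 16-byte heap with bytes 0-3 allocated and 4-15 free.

Answer: [0-0 ALLOC][1-21 FREE]

Derivation:
Op 1: a = malloc(3) -> a = 0; heap: [0-2 ALLOC][3-21 FREE]
Op 2: a = realloc(a, 4) -> a = 0; heap: [0-3 ALLOC][4-21 FREE]
Op 3: a = realloc(a, 3) -> a = 0; heap: [0-2 ALLOC][3-21 FREE]
Op 4: free(a) -> (freed a); heap: [0-21 FREE]
Op 5: b = malloc(3) -> b = 0; heap: [0-2 ALLOC][3-21 FREE]
Op 6: b = realloc(b, 1) -> b = 0; heap: [0-0 ALLOC][1-21 FREE]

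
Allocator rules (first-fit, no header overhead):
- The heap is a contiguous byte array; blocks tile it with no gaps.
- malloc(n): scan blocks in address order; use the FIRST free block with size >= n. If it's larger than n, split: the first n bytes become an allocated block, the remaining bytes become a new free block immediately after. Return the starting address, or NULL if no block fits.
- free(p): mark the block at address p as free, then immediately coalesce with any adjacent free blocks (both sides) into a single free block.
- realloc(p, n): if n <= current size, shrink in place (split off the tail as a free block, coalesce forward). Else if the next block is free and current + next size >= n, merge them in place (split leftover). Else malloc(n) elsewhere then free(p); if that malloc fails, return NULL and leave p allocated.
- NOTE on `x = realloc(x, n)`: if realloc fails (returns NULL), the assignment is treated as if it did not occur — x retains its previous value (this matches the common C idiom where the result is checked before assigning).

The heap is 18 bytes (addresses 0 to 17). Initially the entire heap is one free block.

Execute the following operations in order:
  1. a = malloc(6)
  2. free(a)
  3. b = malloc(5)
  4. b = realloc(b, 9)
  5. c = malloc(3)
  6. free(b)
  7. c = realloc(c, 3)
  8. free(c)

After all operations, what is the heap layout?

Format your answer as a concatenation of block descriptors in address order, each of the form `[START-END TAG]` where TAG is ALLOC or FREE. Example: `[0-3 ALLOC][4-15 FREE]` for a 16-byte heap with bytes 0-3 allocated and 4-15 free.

Op 1: a = malloc(6) -> a = 0; heap: [0-5 ALLOC][6-17 FREE]
Op 2: free(a) -> (freed a); heap: [0-17 FREE]
Op 3: b = malloc(5) -> b = 0; heap: [0-4 ALLOC][5-17 FREE]
Op 4: b = realloc(b, 9) -> b = 0; heap: [0-8 ALLOC][9-17 FREE]
Op 5: c = malloc(3) -> c = 9; heap: [0-8 ALLOC][9-11 ALLOC][12-17 FREE]
Op 6: free(b) -> (freed b); heap: [0-8 FREE][9-11 ALLOC][12-17 FREE]
Op 7: c = realloc(c, 3) -> c = 9; heap: [0-8 FREE][9-11 ALLOC][12-17 FREE]
Op 8: free(c) -> (freed c); heap: [0-17 FREE]

Answer: [0-17 FREE]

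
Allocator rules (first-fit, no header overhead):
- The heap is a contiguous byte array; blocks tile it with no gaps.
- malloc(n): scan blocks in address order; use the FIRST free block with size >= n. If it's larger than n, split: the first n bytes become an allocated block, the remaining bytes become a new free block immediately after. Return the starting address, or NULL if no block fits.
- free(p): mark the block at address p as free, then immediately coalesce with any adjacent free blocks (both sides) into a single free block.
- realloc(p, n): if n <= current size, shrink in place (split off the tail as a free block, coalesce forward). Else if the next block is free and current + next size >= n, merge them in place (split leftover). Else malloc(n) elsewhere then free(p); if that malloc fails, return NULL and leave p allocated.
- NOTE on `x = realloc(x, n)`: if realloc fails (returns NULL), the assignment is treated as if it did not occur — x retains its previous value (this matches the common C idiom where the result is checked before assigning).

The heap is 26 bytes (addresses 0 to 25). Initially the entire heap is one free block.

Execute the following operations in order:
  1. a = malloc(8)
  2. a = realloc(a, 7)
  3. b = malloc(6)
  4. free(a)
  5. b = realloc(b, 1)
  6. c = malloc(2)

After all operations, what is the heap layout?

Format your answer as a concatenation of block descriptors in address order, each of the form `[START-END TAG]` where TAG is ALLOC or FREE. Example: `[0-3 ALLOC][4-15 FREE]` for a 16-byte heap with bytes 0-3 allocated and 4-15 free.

Op 1: a = malloc(8) -> a = 0; heap: [0-7 ALLOC][8-25 FREE]
Op 2: a = realloc(a, 7) -> a = 0; heap: [0-6 ALLOC][7-25 FREE]
Op 3: b = malloc(6) -> b = 7; heap: [0-6 ALLOC][7-12 ALLOC][13-25 FREE]
Op 4: free(a) -> (freed a); heap: [0-6 FREE][7-12 ALLOC][13-25 FREE]
Op 5: b = realloc(b, 1) -> b = 7; heap: [0-6 FREE][7-7 ALLOC][8-25 FREE]
Op 6: c = malloc(2) -> c = 0; heap: [0-1 ALLOC][2-6 FREE][7-7 ALLOC][8-25 FREE]

Answer: [0-1 ALLOC][2-6 FREE][7-7 ALLOC][8-25 FREE]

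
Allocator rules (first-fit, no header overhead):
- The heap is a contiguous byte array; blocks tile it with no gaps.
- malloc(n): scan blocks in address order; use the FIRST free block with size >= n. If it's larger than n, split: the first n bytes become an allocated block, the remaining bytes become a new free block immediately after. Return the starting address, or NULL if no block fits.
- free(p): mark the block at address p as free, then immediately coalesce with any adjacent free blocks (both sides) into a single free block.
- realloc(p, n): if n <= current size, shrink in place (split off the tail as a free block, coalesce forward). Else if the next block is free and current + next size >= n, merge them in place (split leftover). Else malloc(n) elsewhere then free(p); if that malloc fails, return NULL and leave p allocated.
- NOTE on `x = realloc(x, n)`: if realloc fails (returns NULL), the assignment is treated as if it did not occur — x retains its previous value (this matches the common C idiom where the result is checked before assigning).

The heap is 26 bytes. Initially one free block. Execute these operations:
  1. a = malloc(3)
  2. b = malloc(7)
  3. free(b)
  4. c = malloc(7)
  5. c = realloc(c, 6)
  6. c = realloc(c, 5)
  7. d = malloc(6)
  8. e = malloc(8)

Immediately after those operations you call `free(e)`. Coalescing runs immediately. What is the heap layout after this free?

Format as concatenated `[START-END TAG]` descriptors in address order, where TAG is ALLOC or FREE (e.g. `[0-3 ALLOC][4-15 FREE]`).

Op 1: a = malloc(3) -> a = 0; heap: [0-2 ALLOC][3-25 FREE]
Op 2: b = malloc(7) -> b = 3; heap: [0-2 ALLOC][3-9 ALLOC][10-25 FREE]
Op 3: free(b) -> (freed b); heap: [0-2 ALLOC][3-25 FREE]
Op 4: c = malloc(7) -> c = 3; heap: [0-2 ALLOC][3-9 ALLOC][10-25 FREE]
Op 5: c = realloc(c, 6) -> c = 3; heap: [0-2 ALLOC][3-8 ALLOC][9-25 FREE]
Op 6: c = realloc(c, 5) -> c = 3; heap: [0-2 ALLOC][3-7 ALLOC][8-25 FREE]
Op 7: d = malloc(6) -> d = 8; heap: [0-2 ALLOC][3-7 ALLOC][8-13 ALLOC][14-25 FREE]
Op 8: e = malloc(8) -> e = 14; heap: [0-2 ALLOC][3-7 ALLOC][8-13 ALLOC][14-21 ALLOC][22-25 FREE]
free(e): e = 14 -> block [14-21 ALLOC]; mark free, coalesce with adjacent free neighbors -> [0-2 ALLOC][3-7 ALLOC][8-13 ALLOC][14-25 FREE]

Answer: [0-2 ALLOC][3-7 ALLOC][8-13 ALLOC][14-25 FREE]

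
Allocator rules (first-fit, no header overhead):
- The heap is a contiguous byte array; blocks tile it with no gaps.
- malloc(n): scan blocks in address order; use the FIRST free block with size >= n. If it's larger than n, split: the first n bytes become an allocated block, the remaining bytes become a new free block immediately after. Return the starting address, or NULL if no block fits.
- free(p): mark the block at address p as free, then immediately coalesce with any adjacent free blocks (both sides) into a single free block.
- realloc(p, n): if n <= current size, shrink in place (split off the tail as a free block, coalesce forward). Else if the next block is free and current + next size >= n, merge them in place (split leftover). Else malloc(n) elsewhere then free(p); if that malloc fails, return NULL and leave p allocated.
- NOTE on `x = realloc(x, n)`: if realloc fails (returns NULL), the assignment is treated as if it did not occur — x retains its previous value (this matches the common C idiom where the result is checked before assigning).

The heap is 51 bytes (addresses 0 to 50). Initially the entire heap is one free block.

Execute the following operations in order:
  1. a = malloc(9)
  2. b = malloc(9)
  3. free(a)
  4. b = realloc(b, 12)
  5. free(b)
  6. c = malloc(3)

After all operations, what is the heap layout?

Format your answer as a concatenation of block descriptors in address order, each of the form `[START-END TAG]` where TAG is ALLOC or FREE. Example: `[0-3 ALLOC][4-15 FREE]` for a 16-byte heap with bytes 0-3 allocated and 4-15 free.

Op 1: a = malloc(9) -> a = 0; heap: [0-8 ALLOC][9-50 FREE]
Op 2: b = malloc(9) -> b = 9; heap: [0-8 ALLOC][9-17 ALLOC][18-50 FREE]
Op 3: free(a) -> (freed a); heap: [0-8 FREE][9-17 ALLOC][18-50 FREE]
Op 4: b = realloc(b, 12) -> b = 9; heap: [0-8 FREE][9-20 ALLOC][21-50 FREE]
Op 5: free(b) -> (freed b); heap: [0-50 FREE]
Op 6: c = malloc(3) -> c = 0; heap: [0-2 ALLOC][3-50 FREE]

Answer: [0-2 ALLOC][3-50 FREE]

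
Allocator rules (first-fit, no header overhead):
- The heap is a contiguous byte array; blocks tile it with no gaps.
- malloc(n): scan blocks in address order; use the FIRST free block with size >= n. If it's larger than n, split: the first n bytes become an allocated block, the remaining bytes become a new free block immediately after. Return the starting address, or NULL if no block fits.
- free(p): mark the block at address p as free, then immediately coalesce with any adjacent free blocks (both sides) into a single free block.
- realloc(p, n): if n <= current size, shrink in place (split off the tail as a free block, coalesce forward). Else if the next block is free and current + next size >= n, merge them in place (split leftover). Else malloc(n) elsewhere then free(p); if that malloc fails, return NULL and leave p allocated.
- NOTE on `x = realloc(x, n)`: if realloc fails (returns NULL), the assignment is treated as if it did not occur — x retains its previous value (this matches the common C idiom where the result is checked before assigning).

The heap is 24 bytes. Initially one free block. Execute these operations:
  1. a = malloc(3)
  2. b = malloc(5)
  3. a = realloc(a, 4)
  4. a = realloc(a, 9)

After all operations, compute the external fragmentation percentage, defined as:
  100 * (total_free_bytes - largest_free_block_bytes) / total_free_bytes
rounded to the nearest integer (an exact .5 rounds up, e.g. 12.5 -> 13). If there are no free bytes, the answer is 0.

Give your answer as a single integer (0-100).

Answer: 30

Derivation:
Op 1: a = malloc(3) -> a = 0; heap: [0-2 ALLOC][3-23 FREE]
Op 2: b = malloc(5) -> b = 3; heap: [0-2 ALLOC][3-7 ALLOC][8-23 FREE]
Op 3: a = realloc(a, 4) -> a = 8; heap: [0-2 FREE][3-7 ALLOC][8-11 ALLOC][12-23 FREE]
Op 4: a = realloc(a, 9) -> a = 8; heap: [0-2 FREE][3-7 ALLOC][8-16 ALLOC][17-23 FREE]
Free blocks: [3 7] total_free=10 largest=7 -> 100*(10-7)/10 = 300/10 = 30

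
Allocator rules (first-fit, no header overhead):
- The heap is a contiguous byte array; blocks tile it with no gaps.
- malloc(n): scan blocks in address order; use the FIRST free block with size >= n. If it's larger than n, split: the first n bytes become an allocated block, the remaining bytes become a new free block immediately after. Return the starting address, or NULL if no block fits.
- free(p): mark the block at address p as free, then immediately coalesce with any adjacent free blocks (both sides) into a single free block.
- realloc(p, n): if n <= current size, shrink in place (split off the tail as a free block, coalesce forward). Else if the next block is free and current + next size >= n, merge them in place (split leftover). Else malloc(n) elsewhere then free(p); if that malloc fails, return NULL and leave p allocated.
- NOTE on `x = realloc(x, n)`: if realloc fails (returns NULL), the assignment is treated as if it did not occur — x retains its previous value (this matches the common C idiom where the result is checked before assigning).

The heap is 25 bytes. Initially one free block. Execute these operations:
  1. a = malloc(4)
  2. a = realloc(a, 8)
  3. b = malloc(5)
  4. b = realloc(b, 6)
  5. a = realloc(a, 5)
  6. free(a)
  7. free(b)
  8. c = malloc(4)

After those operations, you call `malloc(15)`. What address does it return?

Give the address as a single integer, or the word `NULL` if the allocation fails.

Op 1: a = malloc(4) -> a = 0; heap: [0-3 ALLOC][4-24 FREE]
Op 2: a = realloc(a, 8) -> a = 0; heap: [0-7 ALLOC][8-24 FREE]
Op 3: b = malloc(5) -> b = 8; heap: [0-7 ALLOC][8-12 ALLOC][13-24 FREE]
Op 4: b = realloc(b, 6) -> b = 8; heap: [0-7 ALLOC][8-13 ALLOC][14-24 FREE]
Op 5: a = realloc(a, 5) -> a = 0; heap: [0-4 ALLOC][5-7 FREE][8-13 ALLOC][14-24 FREE]
Op 6: free(a) -> (freed a); heap: [0-7 FREE][8-13 ALLOC][14-24 FREE]
Op 7: free(b) -> (freed b); heap: [0-24 FREE]
Op 8: c = malloc(4) -> c = 0; heap: [0-3 ALLOC][4-24 FREE]
malloc(15): first-fit scan over [0-3 ALLOC][4-24 FREE] -> 4

Answer: 4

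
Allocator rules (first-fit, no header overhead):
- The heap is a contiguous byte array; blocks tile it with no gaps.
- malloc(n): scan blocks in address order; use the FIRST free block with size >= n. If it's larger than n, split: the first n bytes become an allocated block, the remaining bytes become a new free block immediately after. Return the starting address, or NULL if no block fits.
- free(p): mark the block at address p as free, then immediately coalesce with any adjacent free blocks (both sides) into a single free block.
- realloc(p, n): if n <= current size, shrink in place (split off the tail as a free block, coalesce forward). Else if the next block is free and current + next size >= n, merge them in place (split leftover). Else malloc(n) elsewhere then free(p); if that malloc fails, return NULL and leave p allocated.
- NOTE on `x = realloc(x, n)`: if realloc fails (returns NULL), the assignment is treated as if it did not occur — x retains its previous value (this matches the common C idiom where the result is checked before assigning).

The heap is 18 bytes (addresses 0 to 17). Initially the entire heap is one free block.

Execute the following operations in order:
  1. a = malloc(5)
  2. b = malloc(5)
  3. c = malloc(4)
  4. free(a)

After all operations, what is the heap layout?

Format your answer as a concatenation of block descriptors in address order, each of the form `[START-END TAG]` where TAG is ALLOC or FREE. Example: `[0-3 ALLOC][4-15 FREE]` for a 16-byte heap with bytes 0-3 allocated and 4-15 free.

Answer: [0-4 FREE][5-9 ALLOC][10-13 ALLOC][14-17 FREE]

Derivation:
Op 1: a = malloc(5) -> a = 0; heap: [0-4 ALLOC][5-17 FREE]
Op 2: b = malloc(5) -> b = 5; heap: [0-4 ALLOC][5-9 ALLOC][10-17 FREE]
Op 3: c = malloc(4) -> c = 10; heap: [0-4 ALLOC][5-9 ALLOC][10-13 ALLOC][14-17 FREE]
Op 4: free(a) -> (freed a); heap: [0-4 FREE][5-9 ALLOC][10-13 ALLOC][14-17 FREE]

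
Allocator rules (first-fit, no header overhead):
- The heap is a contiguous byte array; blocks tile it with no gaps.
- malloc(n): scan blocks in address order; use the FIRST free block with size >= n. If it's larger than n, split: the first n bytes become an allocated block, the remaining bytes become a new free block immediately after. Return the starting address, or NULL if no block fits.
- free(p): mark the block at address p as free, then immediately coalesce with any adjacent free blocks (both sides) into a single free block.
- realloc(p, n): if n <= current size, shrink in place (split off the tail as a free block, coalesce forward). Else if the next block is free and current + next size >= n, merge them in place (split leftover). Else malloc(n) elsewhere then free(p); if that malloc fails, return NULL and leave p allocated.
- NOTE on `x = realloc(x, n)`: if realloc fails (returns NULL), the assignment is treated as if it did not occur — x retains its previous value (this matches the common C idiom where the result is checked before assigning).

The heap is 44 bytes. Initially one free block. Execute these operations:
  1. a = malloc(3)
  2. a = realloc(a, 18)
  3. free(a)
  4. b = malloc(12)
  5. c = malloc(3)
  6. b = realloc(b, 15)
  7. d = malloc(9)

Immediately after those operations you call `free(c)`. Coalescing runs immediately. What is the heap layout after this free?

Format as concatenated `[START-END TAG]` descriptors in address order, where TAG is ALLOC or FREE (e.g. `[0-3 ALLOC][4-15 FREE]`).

Op 1: a = malloc(3) -> a = 0; heap: [0-2 ALLOC][3-43 FREE]
Op 2: a = realloc(a, 18) -> a = 0; heap: [0-17 ALLOC][18-43 FREE]
Op 3: free(a) -> (freed a); heap: [0-43 FREE]
Op 4: b = malloc(12) -> b = 0; heap: [0-11 ALLOC][12-43 FREE]
Op 5: c = malloc(3) -> c = 12; heap: [0-11 ALLOC][12-14 ALLOC][15-43 FREE]
Op 6: b = realloc(b, 15) -> b = 15; heap: [0-11 FREE][12-14 ALLOC][15-29 ALLOC][30-43 FREE]
Op 7: d = malloc(9) -> d = 0; heap: [0-8 ALLOC][9-11 FREE][12-14 ALLOC][15-29 ALLOC][30-43 FREE]
free(c): c = 12 -> block [12-14 ALLOC]; mark free, coalesce with adjacent free neighbors -> [0-8 ALLOC][9-14 FREE][15-29 ALLOC][30-43 FREE]

Answer: [0-8 ALLOC][9-14 FREE][15-29 ALLOC][30-43 FREE]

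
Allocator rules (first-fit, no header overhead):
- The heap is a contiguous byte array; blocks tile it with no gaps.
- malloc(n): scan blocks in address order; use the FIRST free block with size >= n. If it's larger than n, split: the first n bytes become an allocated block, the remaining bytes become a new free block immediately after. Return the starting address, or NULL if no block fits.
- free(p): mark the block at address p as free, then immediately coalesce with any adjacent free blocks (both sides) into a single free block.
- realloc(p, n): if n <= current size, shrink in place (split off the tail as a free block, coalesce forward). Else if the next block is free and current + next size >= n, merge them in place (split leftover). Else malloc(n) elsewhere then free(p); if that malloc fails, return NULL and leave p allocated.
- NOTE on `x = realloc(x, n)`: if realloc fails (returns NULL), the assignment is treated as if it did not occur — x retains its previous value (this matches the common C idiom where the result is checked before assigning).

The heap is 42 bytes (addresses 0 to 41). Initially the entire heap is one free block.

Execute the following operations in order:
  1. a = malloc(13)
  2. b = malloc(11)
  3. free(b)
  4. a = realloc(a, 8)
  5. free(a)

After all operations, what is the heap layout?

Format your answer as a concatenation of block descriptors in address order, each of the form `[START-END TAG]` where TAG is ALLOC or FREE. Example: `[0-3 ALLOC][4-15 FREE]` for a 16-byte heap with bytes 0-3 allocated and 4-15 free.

Answer: [0-41 FREE]

Derivation:
Op 1: a = malloc(13) -> a = 0; heap: [0-12 ALLOC][13-41 FREE]
Op 2: b = malloc(11) -> b = 13; heap: [0-12 ALLOC][13-23 ALLOC][24-41 FREE]
Op 3: free(b) -> (freed b); heap: [0-12 ALLOC][13-41 FREE]
Op 4: a = realloc(a, 8) -> a = 0; heap: [0-7 ALLOC][8-41 FREE]
Op 5: free(a) -> (freed a); heap: [0-41 FREE]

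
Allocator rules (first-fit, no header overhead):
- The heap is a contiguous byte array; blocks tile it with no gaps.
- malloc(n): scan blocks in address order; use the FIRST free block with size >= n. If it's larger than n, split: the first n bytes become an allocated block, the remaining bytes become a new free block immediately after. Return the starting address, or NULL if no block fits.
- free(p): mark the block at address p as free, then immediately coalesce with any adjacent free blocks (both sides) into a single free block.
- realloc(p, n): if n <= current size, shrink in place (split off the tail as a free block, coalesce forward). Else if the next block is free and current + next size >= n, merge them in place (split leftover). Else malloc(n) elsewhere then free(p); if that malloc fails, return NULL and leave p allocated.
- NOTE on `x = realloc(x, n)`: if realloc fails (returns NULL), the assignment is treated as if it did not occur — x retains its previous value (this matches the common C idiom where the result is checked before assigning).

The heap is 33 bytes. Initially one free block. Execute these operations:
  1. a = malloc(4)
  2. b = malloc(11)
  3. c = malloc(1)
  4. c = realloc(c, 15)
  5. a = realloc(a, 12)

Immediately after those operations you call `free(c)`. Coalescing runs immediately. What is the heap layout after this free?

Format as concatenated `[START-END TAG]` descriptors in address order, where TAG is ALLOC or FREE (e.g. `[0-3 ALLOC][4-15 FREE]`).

Op 1: a = malloc(4) -> a = 0; heap: [0-3 ALLOC][4-32 FREE]
Op 2: b = malloc(11) -> b = 4; heap: [0-3 ALLOC][4-14 ALLOC][15-32 FREE]
Op 3: c = malloc(1) -> c = 15; heap: [0-3 ALLOC][4-14 ALLOC][15-15 ALLOC][16-32 FREE]
Op 4: c = realloc(c, 15) -> c = 15; heap: [0-3 ALLOC][4-14 ALLOC][15-29 ALLOC][30-32 FREE]
Op 5: a = realloc(a, 12) -> NULL (a unchanged); heap: [0-3 ALLOC][4-14 ALLOC][15-29 ALLOC][30-32 FREE]
free(c): c = 15 -> block [15-29 ALLOC]; mark free, coalesce with adjacent free neighbors -> [0-3 ALLOC][4-14 ALLOC][15-32 FREE]

Answer: [0-3 ALLOC][4-14 ALLOC][15-32 FREE]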